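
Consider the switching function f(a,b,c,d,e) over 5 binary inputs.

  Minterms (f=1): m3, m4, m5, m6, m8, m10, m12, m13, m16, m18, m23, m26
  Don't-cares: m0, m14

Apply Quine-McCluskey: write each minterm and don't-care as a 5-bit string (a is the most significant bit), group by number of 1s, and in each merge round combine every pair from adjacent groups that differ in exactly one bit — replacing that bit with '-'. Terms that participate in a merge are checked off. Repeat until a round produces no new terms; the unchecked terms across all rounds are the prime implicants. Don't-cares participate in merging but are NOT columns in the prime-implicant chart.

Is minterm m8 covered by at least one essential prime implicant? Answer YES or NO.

[col 0] 00000*, 00011, 00100*, 00101*, 00110*, 01000*, 01010*, 01100*, 01101*, 01110*, 10000*, 10010*, 10111, 11010*
[col 1] -0000, -1010, 0-000*, 0-100*, 0-101*, 0-110*, 00-00*, 001-0*, 0010-*, 01-00*, 01-10*, 010-0*, 011-0*, 0110-*, 1-010, 100-0
[col 2] 0--00, 0-1-0, 0-10-, 01--0
Prime implicants: -0000, -1010, 0--00, 0-1-0, 0-10-, 00011, 01--0, 1-010, 100-0, 10111
PI chart (minterm → PIs covering it):
  3 | 00011  (sole → essential)
  4 | 0--00,0-1-0,0-10-
  5 | 0-10-  (sole → essential)
  6 | 0-1-0  (sole → essential)
  8 | 0--00,01--0
  10 | -1010,01--0
  12 | 0--00,0-1-0,0-10-,01--0
  13 | 0-10-  (sole → essential)
  16 | -0000,100-0
  18 | 1-010,100-0
  23 | 10111  (sole → essential)
  26 | -1010,1-010
Essential prime implicants: 0-1-0, 0-10-, 00011, 10111

NO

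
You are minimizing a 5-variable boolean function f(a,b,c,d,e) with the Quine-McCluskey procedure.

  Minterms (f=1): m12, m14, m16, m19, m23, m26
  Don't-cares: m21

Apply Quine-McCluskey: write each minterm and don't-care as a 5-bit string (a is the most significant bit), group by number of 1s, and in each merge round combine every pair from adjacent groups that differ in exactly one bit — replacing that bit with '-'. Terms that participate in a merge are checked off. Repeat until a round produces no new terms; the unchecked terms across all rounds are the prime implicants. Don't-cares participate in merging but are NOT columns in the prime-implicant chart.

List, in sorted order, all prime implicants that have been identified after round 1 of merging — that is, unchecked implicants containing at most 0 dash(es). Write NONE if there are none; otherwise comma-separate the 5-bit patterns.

Round 0: 01100✓ 01110✓ 10000 10011✓ 10101✓ 10111✓ 11010
Round 1: 011-0 10-11 101-1
PIs = {011-0, 10-11, 10000, 101-1, 11010}

10000, 11010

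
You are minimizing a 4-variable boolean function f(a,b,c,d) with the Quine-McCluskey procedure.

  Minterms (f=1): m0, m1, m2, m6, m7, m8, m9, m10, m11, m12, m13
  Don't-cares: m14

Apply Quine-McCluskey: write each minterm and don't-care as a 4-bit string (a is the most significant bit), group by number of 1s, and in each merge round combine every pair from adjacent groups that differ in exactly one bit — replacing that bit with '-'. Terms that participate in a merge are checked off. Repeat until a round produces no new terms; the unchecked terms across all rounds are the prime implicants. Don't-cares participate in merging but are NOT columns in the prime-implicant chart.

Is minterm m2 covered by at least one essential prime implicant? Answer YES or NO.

NO

[col 0] 0000*, 0001*, 0010*, 0110*, 0111*, 1000*, 1001*, 1010*, 1011*, 1100*, 1101*, 1110*
[col 1] -000*, -001*, -010*, -110*, 0-10*, 00-0*, 000-*, 011-, 1-00*, 1-01*, 1-10*, 10-0*, 10-1*, 100-*, 101-*, 11-0*, 110-*
[col 2] --10, -0-0, -00-, 1--0, 1-0-, 10--
Prime implicants: --10, -0-0, -00-, 011-, 1--0, 1-0-, 10--
PI chart (minterm → PIs covering it):
  0 | -0-0,-00-
  1 | -00-  (sole → essential)
  2 | --10,-0-0
  6 | --10,011-
  7 | 011-  (sole → essential)
  8 | -0-0,-00-,1--0,1-0-,10--
  9 | -00-,1-0-,10--
  10 | --10,-0-0,1--0,10--
  11 | 10--  (sole → essential)
  12 | 1--0,1-0-
  13 | 1-0-  (sole → essential)
Essential prime implicants: -00-, 011-, 1-0-, 10--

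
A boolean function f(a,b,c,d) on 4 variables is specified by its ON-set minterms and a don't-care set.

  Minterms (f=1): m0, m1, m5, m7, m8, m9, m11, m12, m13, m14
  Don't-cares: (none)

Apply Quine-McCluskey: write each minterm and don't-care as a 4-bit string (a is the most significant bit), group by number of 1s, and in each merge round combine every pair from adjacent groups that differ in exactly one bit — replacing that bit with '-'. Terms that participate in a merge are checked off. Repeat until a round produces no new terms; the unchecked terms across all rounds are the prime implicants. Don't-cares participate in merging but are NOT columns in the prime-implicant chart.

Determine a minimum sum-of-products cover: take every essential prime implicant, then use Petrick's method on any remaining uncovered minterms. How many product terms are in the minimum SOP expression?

5

Round 0: 0000✓ 0001✓ 0101✓ 0111✓ 1000✓ 1001✓ 1011✓ 1100✓ 1101✓ 1110✓
Round 1: -000✓ -001✓ -101✓ 0-01✓ 000-✓ 01-1 1-00✓ 1-01✓ 10-1 100-✓ 11-0 110-✓
Round 2: --01 -00- 1-0-
PIs = {--01, -00-, 01-1, 1-0-, 10-1, 11-0}
Coverage chart:
  m0: -00- ←essential
  m1: --01,-00-
  m5: --01,01-1
  m7: 01-1 ←essential
  m8: -00-,1-0-
  m9: --01,-00-,1-0-,10-1
  m11: 10-1 ←essential
  m12: 1-0-,11-0
  m13: --01,1-0-
  m14: 11-0 ←essential
Essential: -00-, 01-1, 10-1, 11-0
Petrick residual → --01
Min cover (5 terms): c'd + b'c' + a'bd + ab'd + abd'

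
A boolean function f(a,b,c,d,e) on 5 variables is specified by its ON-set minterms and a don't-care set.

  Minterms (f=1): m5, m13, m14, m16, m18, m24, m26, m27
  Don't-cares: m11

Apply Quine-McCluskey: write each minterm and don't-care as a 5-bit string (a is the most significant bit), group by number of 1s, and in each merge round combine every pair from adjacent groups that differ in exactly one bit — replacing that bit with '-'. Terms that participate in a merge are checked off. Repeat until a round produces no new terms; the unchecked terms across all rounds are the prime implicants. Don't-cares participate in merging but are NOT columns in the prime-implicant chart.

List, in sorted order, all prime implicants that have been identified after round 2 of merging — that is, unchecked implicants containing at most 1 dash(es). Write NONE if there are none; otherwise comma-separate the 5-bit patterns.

-1011, 0-101, 01110, 1101-

size-2^0 implicants → 00101(✓)  01011(✓)  01101(✓)  01110  10000(✓)  10010(✓)  11000(✓)  11010(✓)  11011(✓)
size-2^1 implicants → -1011  0-101  1-000(✓)  1-010(✓)  100-0(✓)  110-0(✓)  1101-
size-2^2 implicants → 1-0-0
Unchecked terms (primes): -1011, 0-101, 01110, 1-0-0, 1101-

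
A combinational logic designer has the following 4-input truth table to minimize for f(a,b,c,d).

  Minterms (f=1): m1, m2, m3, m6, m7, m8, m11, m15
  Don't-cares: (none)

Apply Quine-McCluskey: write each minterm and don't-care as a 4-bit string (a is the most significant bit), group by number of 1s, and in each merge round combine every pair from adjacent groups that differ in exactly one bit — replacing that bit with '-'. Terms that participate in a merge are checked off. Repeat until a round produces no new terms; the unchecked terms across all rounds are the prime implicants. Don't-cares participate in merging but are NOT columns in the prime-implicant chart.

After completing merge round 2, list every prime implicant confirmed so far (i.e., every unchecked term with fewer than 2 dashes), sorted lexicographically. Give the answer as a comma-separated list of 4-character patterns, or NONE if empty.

00-1, 1000

size-2^0 implicants → 0001(✓)  0010(✓)  0011(✓)  0110(✓)  0111(✓)  1000  1011(✓)  1111(✓)
size-2^1 implicants → -011(✓)  -111(✓)  0-10(✓)  0-11(✓)  00-1  001-(✓)  011-(✓)  1-11(✓)
size-2^2 implicants → --11  0-1-
Unchecked terms (primes): --11, 0-1-, 00-1, 1000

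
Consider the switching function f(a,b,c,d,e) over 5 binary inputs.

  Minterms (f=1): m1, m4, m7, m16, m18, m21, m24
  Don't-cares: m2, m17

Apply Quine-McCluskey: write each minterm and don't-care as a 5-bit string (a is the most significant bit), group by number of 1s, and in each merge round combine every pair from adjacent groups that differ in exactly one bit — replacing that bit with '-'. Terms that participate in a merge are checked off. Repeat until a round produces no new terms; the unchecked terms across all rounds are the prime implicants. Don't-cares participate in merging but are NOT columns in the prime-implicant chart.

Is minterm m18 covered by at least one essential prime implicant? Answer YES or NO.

NO

Round 0: 00001✓ 00010✓ 00100 00111 10000✓ 10001✓ 10010✓ 10101✓ 11000✓
Round 1: -0001 -0010 1-000 10-01 100-0 1000-
PIs = {-0001, -0010, 00100, 00111, 1-000, 10-01, 100-0, 1000-}
Coverage chart:
  m1: -0001 ←essential
  m4: 00100 ←essential
  m7: 00111 ←essential
  m16: 1-000,100-0,1000-
  m18: -0010,100-0
  m21: 10-01 ←essential
  m24: 1-000 ←essential
Essential: -0001, 00100, 00111, 1-000, 10-01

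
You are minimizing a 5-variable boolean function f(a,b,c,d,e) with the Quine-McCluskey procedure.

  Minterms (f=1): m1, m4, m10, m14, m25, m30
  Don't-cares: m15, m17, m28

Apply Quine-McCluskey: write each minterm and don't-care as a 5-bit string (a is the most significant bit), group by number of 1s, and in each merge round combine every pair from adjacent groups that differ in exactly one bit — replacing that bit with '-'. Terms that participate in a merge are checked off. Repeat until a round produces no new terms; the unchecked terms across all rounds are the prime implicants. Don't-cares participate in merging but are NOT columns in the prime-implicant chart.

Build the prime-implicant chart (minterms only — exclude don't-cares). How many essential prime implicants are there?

[col 0] 00001*, 00100, 01010*, 01110*, 01111*, 10001*, 11001*, 11100*, 11110*
[col 1] -0001, -1110, 01-10, 0111-, 1-001, 111-0
Prime implicants: -0001, -1110, 00100, 01-10, 0111-, 1-001, 111-0
PI chart (minterm → PIs covering it):
  1 | -0001  (sole → essential)
  4 | 00100  (sole → essential)
  10 | 01-10  (sole → essential)
  14 | -1110,01-10,0111-
  25 | 1-001  (sole → essential)
  30 | -1110,111-0
Essential prime implicants: -0001, 00100, 01-10, 1-001

4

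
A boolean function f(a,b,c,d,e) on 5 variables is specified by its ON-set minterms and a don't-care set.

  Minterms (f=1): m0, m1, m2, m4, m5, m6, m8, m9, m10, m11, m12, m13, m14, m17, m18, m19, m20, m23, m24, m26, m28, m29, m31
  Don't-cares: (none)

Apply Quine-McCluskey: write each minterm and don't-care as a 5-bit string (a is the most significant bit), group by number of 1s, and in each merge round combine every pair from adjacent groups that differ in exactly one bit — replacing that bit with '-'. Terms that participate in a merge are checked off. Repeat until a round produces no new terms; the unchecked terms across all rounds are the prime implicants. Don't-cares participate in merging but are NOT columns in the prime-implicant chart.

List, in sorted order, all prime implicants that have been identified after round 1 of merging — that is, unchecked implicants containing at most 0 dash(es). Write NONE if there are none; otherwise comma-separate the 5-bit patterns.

NONE

size-2^0 implicants → 00000(✓)  00001(✓)  00010(✓)  00100(✓)  00101(✓)  00110(✓)  01000(✓)  01001(✓)  01010(✓)  01011(✓)  01100(✓)  01101(✓)  01110(✓)  10001(✓)  10010(✓)  10011(✓)  10100(✓)  10111(✓)  11000(✓)  11010(✓)  11100(✓)  11101(✓)  11111(✓)
size-2^1 implicants → -0001  -0010(✓)  -0100(✓)  -1000(✓)  -1010(✓)  -1100(✓)  -1101(✓)  0-000(✓)  0-001(✓)  0-010(✓)  0-100(✓)  0-101(✓)  0-110(✓)  00-00(✓)  00-01(✓)  00-10(✓)  000-0(✓)  0000-(✓)  001-0(✓)  0010-(✓)  01-00(✓)  01-01(✓)  01-10(✓)  010-0(✓)  010-1(✓)  0100-(✓)  0101-(✓)  011-0(✓)  0110-(✓)  1-010(✓)  1-100(✓)  1-111  10-11  100-1  1001-  11-00(✓)  110-0(✓)  111-1  1110-(✓)
size-2^2 implicants → --010  --100  -1-00  -10-0  -110-  0--00(✓)  0--01(✓)  0--10(✓)  0-0-0(✓)  0-00-(✓)  0-1-0(✓)  0-10-(✓)  00--0(✓)  00-0-(✓)  01--0(✓)  01-0-(✓)  010--
size-2^3 implicants → 0---0  0--0-
Unchecked terms (primes): --010, --100, -0001, -1-00, -10-0, -110-, 0---0, 0--0-, 010--, 1-111, 10-11, 100-1, 1001-, 111-1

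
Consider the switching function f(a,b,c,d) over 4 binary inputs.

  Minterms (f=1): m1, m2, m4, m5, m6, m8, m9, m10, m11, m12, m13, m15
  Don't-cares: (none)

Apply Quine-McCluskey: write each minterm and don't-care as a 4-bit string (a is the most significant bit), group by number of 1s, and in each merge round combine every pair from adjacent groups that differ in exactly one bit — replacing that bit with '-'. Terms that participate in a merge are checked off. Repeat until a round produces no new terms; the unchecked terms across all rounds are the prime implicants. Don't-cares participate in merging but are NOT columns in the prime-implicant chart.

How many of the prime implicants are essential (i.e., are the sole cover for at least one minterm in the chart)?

2

size-2^0 implicants → 0001(✓)  0010(✓)  0100(✓)  0101(✓)  0110(✓)  1000(✓)  1001(✓)  1010(✓)  1011(✓)  1100(✓)  1101(✓)  1111(✓)
size-2^1 implicants → -001(✓)  -010  -100(✓)  -101(✓)  0-01(✓)  0-10  01-0  010-(✓)  1-00(✓)  1-01(✓)  1-11(✓)  10-0(✓)  10-1(✓)  100-(✓)  101-(✓)  11-1(✓)  110-(✓)
size-2^2 implicants → --01  -10-  1--1  1-0-  10--
Unchecked terms (primes): --01, -010, -10-, 0-10, 01-0, 1--1, 1-0-, 10--
Minterm coverage:
  m1 ⊆ --01 [E]
  m2 ⊆ -010,0-10
  m4 ⊆ -10-,01-0
  m5 ⊆ --01,-10-
  m6 ⊆ 0-10,01-0
  m8 ⊆ 1-0-,10--
  m9 ⊆ --01,1--1,1-0-,10--
  m10 ⊆ -010,10--
  m11 ⊆ 1--1,10--
  m12 ⊆ -10-,1-0-
  m13 ⊆ --01,-10-,1--1,1-0-
  m15 ⊆ 1--1 [E]
E = {--01, 1--1}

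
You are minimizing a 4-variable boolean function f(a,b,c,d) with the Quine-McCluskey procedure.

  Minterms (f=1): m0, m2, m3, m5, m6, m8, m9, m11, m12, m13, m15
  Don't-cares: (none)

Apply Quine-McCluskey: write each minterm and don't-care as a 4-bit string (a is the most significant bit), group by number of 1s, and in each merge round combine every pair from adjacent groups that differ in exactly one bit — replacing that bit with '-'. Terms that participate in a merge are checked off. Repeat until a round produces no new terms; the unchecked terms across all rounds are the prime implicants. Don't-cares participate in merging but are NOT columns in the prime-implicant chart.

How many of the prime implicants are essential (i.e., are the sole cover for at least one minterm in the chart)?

[col 0] 0000*, 0010*, 0011*, 0101*, 0110*, 1000*, 1001*, 1011*, 1100*, 1101*, 1111*
[col 1] -000, -011, -101, 0-10, 00-0, 001-, 1-00*, 1-01*, 1-11*, 10-1*, 100-*, 11-1*, 110-*
[col 2] 1--1, 1-0-
Prime implicants: -000, -011, -101, 0-10, 00-0, 001-, 1--1, 1-0-
PI chart (minterm → PIs covering it):
  0 | -000,00-0
  2 | 0-10,00-0,001-
  3 | -011,001-
  5 | -101  (sole → essential)
  6 | 0-10  (sole → essential)
  8 | -000,1-0-
  9 | 1--1,1-0-
  11 | -011,1--1
  12 | 1-0-  (sole → essential)
  13 | -101,1--1,1-0-
  15 | 1--1  (sole → essential)
Essential prime implicants: -101, 0-10, 1--1, 1-0-

4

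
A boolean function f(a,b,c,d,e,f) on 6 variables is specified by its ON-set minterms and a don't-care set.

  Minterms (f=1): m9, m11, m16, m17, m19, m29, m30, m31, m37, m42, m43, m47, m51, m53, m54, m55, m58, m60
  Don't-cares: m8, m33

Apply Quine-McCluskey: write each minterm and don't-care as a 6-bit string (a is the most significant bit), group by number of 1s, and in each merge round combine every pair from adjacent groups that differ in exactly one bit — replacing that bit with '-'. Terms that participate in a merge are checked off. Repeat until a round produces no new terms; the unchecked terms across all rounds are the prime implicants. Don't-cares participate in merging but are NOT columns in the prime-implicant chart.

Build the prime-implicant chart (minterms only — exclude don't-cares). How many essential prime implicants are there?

7

size-2^0 implicants → 001000(✓)  001001(✓)  001011(✓)  010000(✓)  010001(✓)  010011(✓)  011101(✓)  011110(✓)  011111(✓)  100001(✓)  100101(✓)  101010(✓)  101011(✓)  101111(✓)  110011(✓)  110101(✓)  110110(✓)  110111(✓)  111010(✓)  111100
size-2^1 implicants → -01011  -10011  0010-1  00100-  0100-1  01000-  0111-1  01111-  1-0101  1-1010  100-01  101-11  10101-  110-11  1101-1  11011-
Unchecked terms (primes): -01011, -10011, 0010-1, 00100-, 0100-1, 01000-, 0111-1, 01111-, 1-0101, 1-1010, 100-01, 101-11, 10101-, 110-11, 1101-1, 11011-, 111100
Minterm coverage:
  m9 ⊆ 0010-1,00100-
  m11 ⊆ -01011,0010-1
  m16 ⊆ 01000- [E]
  m17 ⊆ 0100-1,01000-
  m19 ⊆ -10011,0100-1
  m29 ⊆ 0111-1 [E]
  m30 ⊆ 01111- [E]
  m31 ⊆ 0111-1,01111-
  m37 ⊆ 1-0101,100-01
  m42 ⊆ 1-1010,10101-
  m43 ⊆ -01011,101-11,10101-
  m47 ⊆ 101-11 [E]
  m51 ⊆ -10011,110-11
  m53 ⊆ 1-0101,1101-1
  m54 ⊆ 11011- [E]
  m55 ⊆ 110-11,1101-1,11011-
  m58 ⊆ 1-1010 [E]
  m60 ⊆ 111100 [E]
E = {01000-, 0111-1, 01111-, 1-1010, 101-11, 11011-, 111100}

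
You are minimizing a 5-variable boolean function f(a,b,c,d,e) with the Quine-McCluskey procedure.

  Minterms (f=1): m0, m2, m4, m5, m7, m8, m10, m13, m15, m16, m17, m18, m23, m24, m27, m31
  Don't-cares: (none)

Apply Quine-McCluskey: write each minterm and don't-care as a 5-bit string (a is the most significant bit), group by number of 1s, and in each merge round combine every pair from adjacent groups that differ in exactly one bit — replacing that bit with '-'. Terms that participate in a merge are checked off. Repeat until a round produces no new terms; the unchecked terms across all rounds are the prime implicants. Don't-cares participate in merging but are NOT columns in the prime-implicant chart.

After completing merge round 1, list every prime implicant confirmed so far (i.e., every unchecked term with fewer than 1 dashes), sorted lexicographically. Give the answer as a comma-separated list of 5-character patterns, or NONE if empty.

NONE

size-2^0 implicants → 00000(✓)  00010(✓)  00100(✓)  00101(✓)  00111(✓)  01000(✓)  01010(✓)  01101(✓)  01111(✓)  10000(✓)  10001(✓)  10010(✓)  10111(✓)  11000(✓)  11011(✓)  11111(✓)
size-2^1 implicants → -0000(✓)  -0010(✓)  -0111(✓)  -1000(✓)  -1111(✓)  0-000(✓)  0-010(✓)  0-101(✓)  0-111(✓)  00-00  000-0(✓)  001-1(✓)  0010-  010-0(✓)  011-1(✓)  1-000(✓)  1-111(✓)  100-0(✓)  1000-  11-11
size-2^2 implicants → --000  --111  -00-0  0-0-0  0-1-1
Unchecked terms (primes): --000, --111, -00-0, 0-0-0, 0-1-1, 00-00, 0010-, 1000-, 11-11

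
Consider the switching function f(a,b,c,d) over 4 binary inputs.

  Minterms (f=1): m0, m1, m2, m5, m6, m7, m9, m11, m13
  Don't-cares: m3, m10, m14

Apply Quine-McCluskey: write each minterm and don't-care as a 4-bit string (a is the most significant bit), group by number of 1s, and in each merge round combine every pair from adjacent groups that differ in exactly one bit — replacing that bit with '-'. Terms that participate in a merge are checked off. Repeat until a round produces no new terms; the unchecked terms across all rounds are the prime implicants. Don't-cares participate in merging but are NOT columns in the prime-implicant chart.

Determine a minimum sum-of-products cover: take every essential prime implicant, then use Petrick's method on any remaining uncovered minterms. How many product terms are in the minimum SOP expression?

Round 0: 0000✓ 0001✓ 0010✓ 0011✓ 0101✓ 0110✓ 0111✓ 1001✓ 1010✓ 1011✓ 1101✓ 1110✓
Round 1: -001✓ -010✓ -011✓ -101✓ -110✓ 0-01✓ 0-10✓ 0-11✓ 00-0✓ 00-1✓ 000-✓ 001-✓ 01-1✓ 011-✓ 1-01✓ 1-10✓ 10-1✓ 101-✓
Round 2: --01 --10 -0-1 -01- 0--1 0-1- 00--
PIs = {--01, --10, -0-1, -01-, 0--1, 0-1-, 00--}
Coverage chart:
  m0: 00-- ←essential
  m1: --01,-0-1,0--1,00--
  m2: --10,-01-,0-1-,00--
  m5: --01,0--1
  m6: --10,0-1-
  m7: 0--1,0-1-
  m9: --01,-0-1
  m11: -0-1,-01-
  m13: --01 ←essential
Essential: --01, 00--
Petrick residual → -0-1, 0-1-
Min cover (4 terms): c'd + b'd + a'c + a'b'

4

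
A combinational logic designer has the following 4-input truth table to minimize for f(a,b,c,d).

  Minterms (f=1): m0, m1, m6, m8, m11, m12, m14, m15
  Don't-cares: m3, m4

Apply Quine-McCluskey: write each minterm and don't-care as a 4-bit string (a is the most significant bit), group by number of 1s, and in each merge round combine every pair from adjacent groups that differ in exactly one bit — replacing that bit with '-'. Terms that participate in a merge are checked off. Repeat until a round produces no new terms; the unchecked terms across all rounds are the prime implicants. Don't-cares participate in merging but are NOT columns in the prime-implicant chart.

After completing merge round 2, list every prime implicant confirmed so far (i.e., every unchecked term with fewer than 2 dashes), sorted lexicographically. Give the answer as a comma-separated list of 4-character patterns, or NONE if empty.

-011, 00-1, 000-, 1-11, 111-

size-2^0 implicants → 0000(✓)  0001(✓)  0011(✓)  0100(✓)  0110(✓)  1000(✓)  1011(✓)  1100(✓)  1110(✓)  1111(✓)
size-2^1 implicants → -000(✓)  -011  -100(✓)  -110(✓)  0-00(✓)  00-1  000-  01-0(✓)  1-00(✓)  1-11  11-0(✓)  111-
size-2^2 implicants → --00  -1-0
Unchecked terms (primes): --00, -011, -1-0, 00-1, 000-, 1-11, 111-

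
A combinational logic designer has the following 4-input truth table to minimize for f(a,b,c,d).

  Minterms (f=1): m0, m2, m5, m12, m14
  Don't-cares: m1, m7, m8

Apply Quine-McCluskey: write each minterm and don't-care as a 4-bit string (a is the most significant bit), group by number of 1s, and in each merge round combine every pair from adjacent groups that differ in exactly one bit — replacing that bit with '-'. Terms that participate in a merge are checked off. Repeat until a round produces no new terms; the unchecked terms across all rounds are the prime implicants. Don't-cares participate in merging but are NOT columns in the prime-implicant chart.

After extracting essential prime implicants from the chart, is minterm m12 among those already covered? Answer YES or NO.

[col 0] 0000*, 0001*, 0010*, 0101*, 0111*, 1000*, 1100*, 1110*
[col 1] -000, 0-01, 00-0, 000-, 01-1, 1-00, 11-0
Prime implicants: -000, 0-01, 00-0, 000-, 01-1, 1-00, 11-0
PI chart (minterm → PIs covering it):
  0 | -000,00-0,000-
  2 | 00-0  (sole → essential)
  5 | 0-01,01-1
  12 | 1-00,11-0
  14 | 11-0  (sole → essential)
Essential prime implicants: 00-0, 11-0

YES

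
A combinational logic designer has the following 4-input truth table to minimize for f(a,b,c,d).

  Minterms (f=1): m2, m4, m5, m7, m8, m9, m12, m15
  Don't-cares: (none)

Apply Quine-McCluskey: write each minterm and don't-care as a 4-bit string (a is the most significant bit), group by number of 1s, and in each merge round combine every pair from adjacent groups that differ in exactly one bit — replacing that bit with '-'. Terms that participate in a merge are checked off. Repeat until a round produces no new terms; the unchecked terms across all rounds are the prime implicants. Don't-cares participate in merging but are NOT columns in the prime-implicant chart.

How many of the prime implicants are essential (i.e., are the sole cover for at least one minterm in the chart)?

Round 0: 0010 0100✓ 0101✓ 0111✓ 1000✓ 1001✓ 1100✓ 1111✓
Round 1: -100 -111 01-1 010- 1-00 100-
PIs = {-100, -111, 0010, 01-1, 010-, 1-00, 100-}
Coverage chart:
  m2: 0010 ←essential
  m4: -100,010-
  m5: 01-1,010-
  m7: -111,01-1
  m8: 1-00,100-
  m9: 100- ←essential
  m12: -100,1-00
  m15: -111 ←essential
Essential: -111, 0010, 100-

3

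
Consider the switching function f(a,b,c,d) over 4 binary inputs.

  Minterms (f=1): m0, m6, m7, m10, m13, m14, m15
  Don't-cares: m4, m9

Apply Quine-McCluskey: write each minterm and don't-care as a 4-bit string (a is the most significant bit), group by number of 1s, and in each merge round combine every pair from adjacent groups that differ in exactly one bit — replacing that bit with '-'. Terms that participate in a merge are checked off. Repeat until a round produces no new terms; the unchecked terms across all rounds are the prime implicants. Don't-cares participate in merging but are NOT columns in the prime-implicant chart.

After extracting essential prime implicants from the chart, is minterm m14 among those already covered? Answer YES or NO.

size-2^0 implicants → 0000(✓)  0100(✓)  0110(✓)  0111(✓)  1001(✓)  1010(✓)  1101(✓)  1110(✓)  1111(✓)
size-2^1 implicants → -110(✓)  -111(✓)  0-00  01-0  011-(✓)  1-01  1-10  11-1  111-(✓)
size-2^2 implicants → -11-
Unchecked terms (primes): -11-, 0-00, 01-0, 1-01, 1-10, 11-1
Minterm coverage:
  m0 ⊆ 0-00 [E]
  m6 ⊆ -11-,01-0
  m7 ⊆ -11- [E]
  m10 ⊆ 1-10 [E]
  m13 ⊆ 1-01,11-1
  m14 ⊆ -11-,1-10
  m15 ⊆ -11-,11-1
E = {-11-, 0-00, 1-10}

YES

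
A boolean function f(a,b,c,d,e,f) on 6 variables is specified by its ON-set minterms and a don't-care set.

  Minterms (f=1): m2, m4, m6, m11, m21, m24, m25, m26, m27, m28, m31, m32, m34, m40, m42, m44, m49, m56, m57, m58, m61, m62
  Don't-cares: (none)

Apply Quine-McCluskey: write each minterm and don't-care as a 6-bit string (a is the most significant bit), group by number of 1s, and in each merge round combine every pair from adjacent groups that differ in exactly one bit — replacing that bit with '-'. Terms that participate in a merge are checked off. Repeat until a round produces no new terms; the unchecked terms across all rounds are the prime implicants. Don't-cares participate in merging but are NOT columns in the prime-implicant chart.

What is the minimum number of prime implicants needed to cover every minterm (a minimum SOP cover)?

13

size-2^0 implicants → 000010(✓)  000100(✓)  000110(✓)  001011(✓)  010101  011000(✓)  011001(✓)  011010(✓)  011011(✓)  011100(✓)  011111(✓)  100000(✓)  100010(✓)  101000(✓)  101010(✓)  101100(✓)  110001(✓)  111000(✓)  111001(✓)  111010(✓)  111101(✓)  111110(✓)
size-2^1 implicants → -00010  -11000(✓)  -11001(✓)  -11010(✓)  0-1011  000-10  0001-0  011-00  011-11  0110-0(✓)  0110-1(✓)  01100-(✓)  01101-(✓)  1-1000(✓)  1-1010(✓)  10-000(✓)  10-010(✓)  1000-0(✓)  101-00  1010-0(✓)  11-001  111-01  111-10  1110-0(✓)  11100-(✓)
size-2^2 implicants → -110-0  -1100-  0110--  1-10-0  10-0-0
Unchecked terms (primes): -00010, -110-0, -1100-, 0-1011, 000-10, 0001-0, 010101, 011-00, 011-11, 0110--, 1-10-0, 10-0-0, 101-00, 11-001, 111-01, 111-10
Minterm coverage:
  m2 ⊆ -00010,000-10
  m4 ⊆ 0001-0 [E]
  m6 ⊆ 000-10,0001-0
  m11 ⊆ 0-1011 [E]
  m21 ⊆ 010101 [E]
  m24 ⊆ -110-0,-1100-,011-00,0110--
  m25 ⊆ -1100-,0110--
  m26 ⊆ -110-0,0110--
  m27 ⊆ 0-1011,011-11,0110--
  m28 ⊆ 011-00 [E]
  m31 ⊆ 011-11 [E]
  m32 ⊆ 10-0-0 [E]
  m34 ⊆ -00010,10-0-0
  m40 ⊆ 1-10-0,10-0-0,101-00
  m42 ⊆ 1-10-0,10-0-0
  m44 ⊆ 101-00 [E]
  m49 ⊆ 11-001 [E]
  m56 ⊆ -110-0,-1100-,1-10-0
  m57 ⊆ -1100-,11-001,111-01
  m58 ⊆ -110-0,1-10-0,111-10
  m61 ⊆ 111-01 [E]
  m62 ⊆ 111-10 [E]
E = {0-1011, 0001-0, 010101, 011-00, 011-11, 10-0-0, 101-00, 11-001, 111-01, 111-10}
Petrick residual → -00010, -110-0, -1100-
Cover = b'c'd'ef' + bcd'f' + bcd'e' + a'cd'ef + a'b'c'df' + a'bc'de'f + a'bce'f' + a'bcef + ab'd'f' + ab'ce'f' + abd'e'f + abce'f + abcef'  |cover|=13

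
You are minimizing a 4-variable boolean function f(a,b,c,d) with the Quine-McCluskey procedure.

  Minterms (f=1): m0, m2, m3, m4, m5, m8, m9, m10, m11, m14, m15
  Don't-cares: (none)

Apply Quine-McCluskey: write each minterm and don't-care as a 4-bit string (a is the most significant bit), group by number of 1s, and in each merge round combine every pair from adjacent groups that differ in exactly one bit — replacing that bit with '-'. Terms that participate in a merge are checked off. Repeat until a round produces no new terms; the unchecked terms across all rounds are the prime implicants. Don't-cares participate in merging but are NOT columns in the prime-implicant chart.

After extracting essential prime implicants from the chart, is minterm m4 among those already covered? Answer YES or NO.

YES

size-2^0 implicants → 0000(✓)  0010(✓)  0011(✓)  0100(✓)  0101(✓)  1000(✓)  1001(✓)  1010(✓)  1011(✓)  1110(✓)  1111(✓)
size-2^1 implicants → -000(✓)  -010(✓)  -011(✓)  0-00  00-0(✓)  001-(✓)  010-  1-10(✓)  1-11(✓)  10-0(✓)  10-1(✓)  100-(✓)  101-(✓)  111-(✓)
size-2^2 implicants → -0-0  -01-  1-1-  10--
Unchecked terms (primes): -0-0, -01-, 0-00, 010-, 1-1-, 10--
Minterm coverage:
  m0 ⊆ -0-0,0-00
  m2 ⊆ -0-0,-01-
  m3 ⊆ -01- [E]
  m4 ⊆ 0-00,010-
  m5 ⊆ 010- [E]
  m8 ⊆ -0-0,10--
  m9 ⊆ 10-- [E]
  m10 ⊆ -0-0,-01-,1-1-,10--
  m11 ⊆ -01-,1-1-,10--
  m14 ⊆ 1-1- [E]
  m15 ⊆ 1-1- [E]
E = {-01-, 010-, 1-1-, 10--}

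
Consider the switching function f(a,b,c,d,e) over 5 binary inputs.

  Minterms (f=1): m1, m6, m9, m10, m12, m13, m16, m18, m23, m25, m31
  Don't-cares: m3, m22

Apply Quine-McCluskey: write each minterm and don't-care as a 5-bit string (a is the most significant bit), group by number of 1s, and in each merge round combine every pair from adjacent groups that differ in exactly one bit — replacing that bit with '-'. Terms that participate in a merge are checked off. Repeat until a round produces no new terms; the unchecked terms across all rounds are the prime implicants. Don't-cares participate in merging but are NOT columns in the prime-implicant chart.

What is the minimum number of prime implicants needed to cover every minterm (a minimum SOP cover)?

Round 0: 00001✓ 00011✓ 00110✓ 01001✓ 01010 01100✓ 01101✓ 10000✓ 10010✓ 10110✓ 10111✓ 11001✓ 11111✓
Round 1: -0110 -1001 0-001 000-1 01-01 0110- 1-111 10-10 100-0 1011-
PIs = {-0110, -1001, 0-001, 000-1, 01-01, 01010, 0110-, 1-111, 10-10, 100-0, 1011-}
Coverage chart:
  m1: 0-001,000-1
  m6: -0110 ←essential
  m9: -1001,0-001,01-01
  m10: 01010 ←essential
  m12: 0110- ←essential
  m13: 01-01,0110-
  m16: 100-0 ←essential
  m18: 10-10,100-0
  m23: 1-111,1011-
  m25: -1001 ←essential
  m31: 1-111 ←essential
Essential: -0110, -1001, 01010, 0110-, 1-111, 100-0
Petrick residual → 0-001
Min cover (7 terms): b'cde' + bc'd'e + a'c'd'e + a'bc'de' + a'bcd' + acde + ab'c'e'

7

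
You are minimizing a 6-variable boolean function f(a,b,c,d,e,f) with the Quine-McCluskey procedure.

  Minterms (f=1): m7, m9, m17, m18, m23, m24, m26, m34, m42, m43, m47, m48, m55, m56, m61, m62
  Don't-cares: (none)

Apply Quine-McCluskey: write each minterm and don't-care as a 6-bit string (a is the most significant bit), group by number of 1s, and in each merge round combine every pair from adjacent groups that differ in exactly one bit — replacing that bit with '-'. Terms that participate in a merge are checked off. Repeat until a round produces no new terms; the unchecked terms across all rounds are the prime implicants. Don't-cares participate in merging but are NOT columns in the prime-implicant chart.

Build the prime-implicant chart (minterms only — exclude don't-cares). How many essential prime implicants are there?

[col 0] 000111*, 001001, 010001, 010010*, 010111*, 011000*, 011010*, 100010*, 101010*, 101011*, 101111*, 110000*, 110111*, 111000*, 111101, 111110
[col 1] -10111, -11000, 0-0111, 01-010, 0110-0, 10-010, 101-11, 10101-, 11-000
Prime implicants: -10111, -11000, 0-0111, 001001, 01-010, 010001, 0110-0, 10-010, 101-11, 10101-, 11-000, 111101, 111110
PI chart (minterm → PIs covering it):
  7 | 0-0111  (sole → essential)
  9 | 001001  (sole → essential)
  17 | 010001  (sole → essential)
  18 | 01-010  (sole → essential)
  23 | -10111,0-0111
  24 | -11000,0110-0
  26 | 01-010,0110-0
  34 | 10-010  (sole → essential)
  42 | 10-010,10101-
  43 | 101-11,10101-
  47 | 101-11  (sole → essential)
  48 | 11-000  (sole → essential)
  55 | -10111  (sole → essential)
  56 | -11000,11-000
  61 | 111101  (sole → essential)
  62 | 111110  (sole → essential)
Essential prime implicants: -10111, 0-0111, 001001, 01-010, 010001, 10-010, 101-11, 11-000, 111101, 111110

10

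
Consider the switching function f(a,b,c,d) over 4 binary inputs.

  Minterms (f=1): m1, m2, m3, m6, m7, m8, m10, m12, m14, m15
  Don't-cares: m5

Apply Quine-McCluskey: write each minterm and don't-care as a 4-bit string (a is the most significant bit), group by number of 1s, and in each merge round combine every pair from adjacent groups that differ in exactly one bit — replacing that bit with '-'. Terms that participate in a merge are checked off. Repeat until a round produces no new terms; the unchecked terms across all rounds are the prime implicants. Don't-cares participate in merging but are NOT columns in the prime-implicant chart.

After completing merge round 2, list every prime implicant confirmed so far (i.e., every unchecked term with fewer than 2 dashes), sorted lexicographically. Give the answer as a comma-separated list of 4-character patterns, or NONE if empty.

NONE

[col 0] 0001*, 0010*, 0011*, 0101*, 0110*, 0111*, 1000*, 1010*, 1100*, 1110*, 1111*
[col 1] -010*, -110*, -111*, 0-01*, 0-10*, 0-11*, 00-1*, 001-*, 01-1*, 011-*, 1-00*, 1-10*, 10-0*, 11-0*, 111-*
[col 2] --10, -11-, 0--1, 0-1-, 1--0
Prime implicants: --10, -11-, 0--1, 0-1-, 1--0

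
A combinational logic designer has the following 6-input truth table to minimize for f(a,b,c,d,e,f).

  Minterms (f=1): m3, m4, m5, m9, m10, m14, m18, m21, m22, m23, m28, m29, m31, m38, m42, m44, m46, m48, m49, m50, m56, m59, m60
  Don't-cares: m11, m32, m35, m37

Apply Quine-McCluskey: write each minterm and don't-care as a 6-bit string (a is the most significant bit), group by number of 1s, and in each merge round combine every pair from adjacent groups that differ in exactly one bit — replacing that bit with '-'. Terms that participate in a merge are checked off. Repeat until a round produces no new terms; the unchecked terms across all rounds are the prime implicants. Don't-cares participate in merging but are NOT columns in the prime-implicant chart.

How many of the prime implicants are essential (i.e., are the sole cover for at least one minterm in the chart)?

[col 0] 000011*, 000100*, 000101*, 001001*, 001010*, 001011*, 001110*, 010010*, 010101*, 010110*, 010111*, 011100*, 011101*, 011111*, 100000*, 100011*, 100101*, 100110*, 101010*, 101100*, 101110*, 110000*, 110001*, 110010*, 111000*, 111011, 111100*
[col 1] -00011, -00101, -01010*, -01110*, -10010, -11100, 0-0101, 00-011, 00010-, 001-10*, 0010-1, 00101-, 01-101*, 01-111*, 010-10, 0101-1*, 01011-, 0111-1*, 01110-, 1-0000, 1-1100, 10-110, 101-10*, 1011-0, 11-000, 1100-0, 11000-, 111-00
[col 2] -01-10, 01-1-1
Prime implicants: -00011, -00101, -01-10, -10010, -11100, 0-0101, 00-011, 00010-, 0010-1, 00101-, 01-1-1, 010-10, 01011-, 01110-, 1-0000, 1-1100, 10-110, 1011-0, 11-000, 1100-0, 11000-, 111-00, 111011
PI chart (minterm → PIs covering it):
  3 | -00011,00-011
  4 | 00010-  (sole → essential)
  5 | -00101,0-0101,00010-
  9 | 0010-1  (sole → essential)
  10 | -01-10,00101-
  14 | -01-10  (sole → essential)
  18 | -10010,010-10
  21 | 0-0101,01-1-1
  22 | 010-10,01011-
  23 | 01-1-1,01011-
  28 | -11100,01110-
  29 | 01-1-1,01110-
  31 | 01-1-1  (sole → essential)
  38 | 10-110  (sole → essential)
  42 | -01-10  (sole → essential)
  44 | 1-1100,1011-0
  46 | -01-10,10-110,1011-0
  48 | 1-0000,11-000,1100-0,11000-
  49 | 11000-  (sole → essential)
  50 | -10010,1100-0
  56 | 11-000,111-00
  59 | 111011  (sole → essential)
  60 | -11100,1-1100,111-00
Essential prime implicants: -01-10, 00010-, 0010-1, 01-1-1, 10-110, 11000-, 111011

7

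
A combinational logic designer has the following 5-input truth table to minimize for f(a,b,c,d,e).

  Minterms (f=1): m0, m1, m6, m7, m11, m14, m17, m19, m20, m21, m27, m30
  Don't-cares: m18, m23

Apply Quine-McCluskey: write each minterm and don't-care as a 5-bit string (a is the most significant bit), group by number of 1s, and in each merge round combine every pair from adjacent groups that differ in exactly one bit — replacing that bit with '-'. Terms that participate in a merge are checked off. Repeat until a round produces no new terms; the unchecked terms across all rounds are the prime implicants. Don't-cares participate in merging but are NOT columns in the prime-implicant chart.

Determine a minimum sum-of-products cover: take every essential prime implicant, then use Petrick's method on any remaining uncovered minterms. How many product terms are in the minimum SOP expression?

[col 0] 00000*, 00001*, 00110*, 00111*, 01011*, 01110*, 10001*, 10010*, 10011*, 10100*, 10101*, 10111*, 11011*, 11110*
[col 1] -0001, -0111, -1011, -1110, 0-110, 0000-, 0011-, 1-011, 10-01*, 10-11*, 100-1*, 1001-, 101-1*, 1010-
[col 2] 10--1
Prime implicants: -0001, -0111, -1011, -1110, 0-110, 0000-, 0011-, 1-011, 10--1, 1001-, 1010-
PI chart (minterm → PIs covering it):
  0 | 0000-  (sole → essential)
  1 | -0001,0000-
  6 | 0-110,0011-
  7 | -0111,0011-
  11 | -1011  (sole → essential)
  14 | -1110,0-110
  17 | -0001,10--1
  19 | 1-011,10--1,1001-
  20 | 1010-  (sole → essential)
  21 | 10--1,1010-
  27 | -1011,1-011
  30 | -1110  (sole → essential)
Essential prime implicants: -1011, -1110, 0000-, 1010-
Petrick residual → 0011-, 10--1
Minimum SOP uses 6 PIs: bc'de + bcde' + a'b'c'd' + a'b'cd + ab'e + ab'cd'

6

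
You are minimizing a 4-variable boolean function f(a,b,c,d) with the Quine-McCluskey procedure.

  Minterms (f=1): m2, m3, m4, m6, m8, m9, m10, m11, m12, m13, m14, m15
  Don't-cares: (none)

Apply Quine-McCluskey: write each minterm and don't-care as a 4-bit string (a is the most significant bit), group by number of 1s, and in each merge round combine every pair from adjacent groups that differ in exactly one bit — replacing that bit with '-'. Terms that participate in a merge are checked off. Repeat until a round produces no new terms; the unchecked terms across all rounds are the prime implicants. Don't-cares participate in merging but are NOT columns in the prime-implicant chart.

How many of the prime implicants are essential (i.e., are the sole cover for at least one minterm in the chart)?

size-2^0 implicants → 0010(✓)  0011(✓)  0100(✓)  0110(✓)  1000(✓)  1001(✓)  1010(✓)  1011(✓)  1100(✓)  1101(✓)  1110(✓)  1111(✓)
size-2^1 implicants → -010(✓)  -011(✓)  -100(✓)  -110(✓)  0-10(✓)  001-(✓)  01-0(✓)  1-00(✓)  1-01(✓)  1-10(✓)  1-11(✓)  10-0(✓)  10-1(✓)  100-(✓)  101-(✓)  11-0(✓)  11-1(✓)  110-(✓)  111-(✓)
size-2^2 implicants → --10  -01-  -1-0  1--0(✓)  1--1(✓)  1-0-(✓)  1-1-(✓)  10--(✓)  11--(✓)
size-2^3 implicants → 1---
Unchecked terms (primes): --10, -01-, -1-0, 1---
Minterm coverage:
  m2 ⊆ --10,-01-
  m3 ⊆ -01- [E]
  m4 ⊆ -1-0 [E]
  m6 ⊆ --10,-1-0
  m8 ⊆ 1--- [E]
  m9 ⊆ 1--- [E]
  m10 ⊆ --10,-01-,1---
  m11 ⊆ -01-,1---
  m12 ⊆ -1-0,1---
  m13 ⊆ 1--- [E]
  m14 ⊆ --10,-1-0,1---
  m15 ⊆ 1--- [E]
E = {-01-, -1-0, 1---}

3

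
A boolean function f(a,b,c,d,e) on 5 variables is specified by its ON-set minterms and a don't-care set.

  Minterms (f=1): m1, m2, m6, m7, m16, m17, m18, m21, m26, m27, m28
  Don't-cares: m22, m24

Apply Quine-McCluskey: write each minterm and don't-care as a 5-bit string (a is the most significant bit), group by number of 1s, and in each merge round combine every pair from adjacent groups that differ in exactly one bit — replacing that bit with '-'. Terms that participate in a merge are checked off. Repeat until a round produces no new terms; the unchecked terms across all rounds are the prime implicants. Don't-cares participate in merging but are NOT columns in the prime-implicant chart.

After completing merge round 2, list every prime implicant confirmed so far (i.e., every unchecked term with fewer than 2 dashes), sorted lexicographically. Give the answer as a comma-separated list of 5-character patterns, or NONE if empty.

size-2^0 implicants → 00001(✓)  00010(✓)  00110(✓)  00111(✓)  10000(✓)  10001(✓)  10010(✓)  10101(✓)  10110(✓)  11000(✓)  11010(✓)  11011(✓)  11100(✓)
size-2^1 implicants → -0001  -0010(✓)  -0110(✓)  00-10(✓)  0011-  1-000(✓)  1-010(✓)  10-01  10-10(✓)  100-0(✓)  1000-  11-00  110-0(✓)  1101-
size-2^2 implicants → -0-10  1-0-0
Unchecked terms (primes): -0-10, -0001, 0011-, 1-0-0, 10-01, 1000-, 11-00, 1101-

-0001, 0011-, 10-01, 1000-, 11-00, 1101-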